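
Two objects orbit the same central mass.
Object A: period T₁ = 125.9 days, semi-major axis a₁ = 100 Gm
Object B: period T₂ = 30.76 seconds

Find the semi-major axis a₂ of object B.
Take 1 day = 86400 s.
T₁ = 125.9 days = 1.08778 × 10^7 s
T₂ = 30.76 seconds
a₁ = 100 Gm = 1 × 10^11 m
Kepler's third law: (T₂/T₁)² = (a₂/a₁)³  ⇒  a₂ = a₁ (T₂/T₁)^(2/3)
T₂/T₁ = 2.82779 × 10^-6
(T₂/T₁)^(2/3) = 0.00019997
a₂ = 1 × 10^11 m × 0.00019997 = 1.9997 × 10^7 m ≈ 20 Mm

Final answer: a₂ = 20 Mm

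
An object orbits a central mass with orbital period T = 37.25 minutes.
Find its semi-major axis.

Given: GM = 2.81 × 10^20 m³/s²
T = 37.25 minutes = 2235 s
GM = 2.81 × 10^20 m³/s²
Kepler's third law: a³ = GM T² / (4π²)
T² = 4.99522 × 10^6 s²
a³ = (2.81 × 10^20) × (4.99522 × 10^6) / (4π²) = 3.55551 × 10^25 m³
a = (a³)^(1/3) = 3.28827 × 10^8 m ≈ 328.8 Mm

Final answer: 328.8 Mm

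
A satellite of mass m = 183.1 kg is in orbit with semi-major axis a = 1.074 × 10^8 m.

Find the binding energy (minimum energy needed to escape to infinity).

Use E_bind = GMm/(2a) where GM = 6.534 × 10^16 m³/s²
a = 1.074 × 10^8 m
GM = 6.534 × 10^16 m³/s²
m = 183.1 kg
GMm = 6.534 × 10^16 × 183.1 = 1.19638 × 10^19 m³·kg/s²
2a = 2.148 × 10^8 m
E_bind = GMm/(2a) = 5.56972 × 10^10 J ≈ 55.7 GJ

Final answer: 55.7 GJ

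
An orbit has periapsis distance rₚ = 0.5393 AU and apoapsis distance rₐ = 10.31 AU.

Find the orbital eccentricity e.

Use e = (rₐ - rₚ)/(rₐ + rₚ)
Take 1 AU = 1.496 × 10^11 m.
rₚ = 0.5393 AU = 8.06793 × 10^10 m
rₐ = 10.31 AU = 1.54238 × 10^12 m
rₐ − rₚ = 1.4617 × 10^12 m
rₐ + rₚ = 1.62306 × 10^12 m
e = (rₐ − rₚ)/(rₐ + rₚ) = 0.900583

Final answer: e = 0.9006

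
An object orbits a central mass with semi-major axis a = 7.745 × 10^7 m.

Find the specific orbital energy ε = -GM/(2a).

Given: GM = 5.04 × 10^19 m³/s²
a = 7.745 × 10^7 m
GM = 5.04 × 10^19 m³/s²
2a = 1.549 × 10^8 m
ε = −GM/(2a) = -3.25371 × 10^11 J/kg ≈ -325.4 GJ/kg

Final answer: -325.4 GJ/kg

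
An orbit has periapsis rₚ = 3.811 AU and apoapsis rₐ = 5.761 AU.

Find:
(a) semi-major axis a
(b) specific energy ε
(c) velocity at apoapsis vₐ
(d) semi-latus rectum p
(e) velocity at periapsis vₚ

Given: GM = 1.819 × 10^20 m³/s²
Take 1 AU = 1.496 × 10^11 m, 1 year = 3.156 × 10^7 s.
rₚ = 3.811 AU = 5.70126 × 10^11 m
rₐ = 5.761 AU = 8.61846 × 10^11 m
GM = 1.819 × 10^20 m³/s²
a = (rₚ + rₐ)/2 = 7.15986 × 10^11 m
e = (rₐ − rₚ)/(rₐ + rₚ) = (2.9172 × 10^11) / (1.43197 × 10^12) = 0.203719
(a) a = 7.15986 × 10^11 m ≈ 4.786 AU
(b) 2a = 1.43197 × 10^12 m;  ε = −GM/(2a) = -1.27028 × 10^8 J/kg ≈ -127 MJ/kg
(c) vₐ² = GM (2/rₐ − 1/a) = 1.819 × 10^20 × (2.3206 × 10^-12 − 1.39668 × 10^-12) = 1.68062 × 10^8 m²/s²;  vₐ = 12963.9 m/s ≈ 2.735 AU/year
(d) 1 − e² = 0.958498;  p = a(1 − e²) = 7.15986 × 10^11 × 0.958498 = 6.86271 × 10^11 m ≈ 4.587 AU
(e) vₚ² = GM (2/rₚ − 1/a) = 1.819 × 10^20 × (3.508 × 10^-12 − 1.39668 × 10^-12) = 3.8405 × 10^8 m²/s²;  vₚ = 19597.2 m/s ≈ 4.134 AU/year

Final answer:
(a) semi-major axis a = 4.786 AU
(b) specific energy ε = -127 MJ/kg
(c) velocity at apoapsis vₐ = 2.735 AU/year
(d) semi-latus rectum p = 4.587 AU
(e) velocity at periapsis vₚ = 4.134 AU/year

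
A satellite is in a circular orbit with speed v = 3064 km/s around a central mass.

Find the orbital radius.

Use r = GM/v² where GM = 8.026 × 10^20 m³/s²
v = 3064 km/s = 3.064 × 10^6 m/s
GM = 8.026 × 10^20 m³/s²
v² = 9.3881 × 10^12 m²/s²
r = GM/v² = (8.026 × 10^20) / (9.3881 × 10^12) = 8.54912 × 10^7 m ≈ 8.549 × 10^7 m

Final answer: 8.549 × 10^7 m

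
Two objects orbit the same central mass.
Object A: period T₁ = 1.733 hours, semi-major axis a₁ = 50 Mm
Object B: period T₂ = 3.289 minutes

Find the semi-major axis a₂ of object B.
T₁ = 1.733 hours = 6238.8 s
T₂ = 3.289 minutes = 197.34 s
a₁ = 50 Mm = 5 × 10^7 m
Kepler's third law: (T₂/T₁)² = (a₂/a₁)³  ⇒  a₂ = a₁ (T₂/T₁)^(2/3)
T₂/T₁ = 0.0316311
(T₂/T₁)^(2/3) = 0.100018
a₂ = 5 × 10^7 m × 0.100018 = 5.00088 × 10^6 m ≈ 5.001 Mm

Final answer: a₂ = 5.001 Mm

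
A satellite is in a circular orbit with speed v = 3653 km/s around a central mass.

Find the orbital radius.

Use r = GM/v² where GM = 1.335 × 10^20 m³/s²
v = 3653 km/s = 3.653 × 10^6 m/s
GM = 1.335 × 10^20 m³/s²
v² = 1.33444 × 10^13 m²/s²
r = GM/v² = (1.335 × 10^20) / (1.33444 × 10^13) = 1.00042 × 10^7 m ≈ 10 Mm

Final answer: 10 Mm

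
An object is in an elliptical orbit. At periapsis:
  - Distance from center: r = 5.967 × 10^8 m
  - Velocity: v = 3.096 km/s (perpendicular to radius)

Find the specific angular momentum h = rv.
r = 5.967 × 10^8 m
v = 3.096 km/s = 3096 m/s
h = rv = 5.967 × 10^8 × 3096 = 1.84738 × 10^12 m²/s ≈ 1.847 × 10^12 m²/s

Final answer: h = 1.847 × 10^12 m²/s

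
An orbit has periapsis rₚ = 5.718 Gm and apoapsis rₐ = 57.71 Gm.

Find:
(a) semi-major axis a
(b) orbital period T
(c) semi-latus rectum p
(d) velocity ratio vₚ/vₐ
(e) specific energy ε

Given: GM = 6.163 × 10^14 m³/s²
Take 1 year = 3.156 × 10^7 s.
rₚ = 5.718 Gm = 5.718 × 10^9 m
rₐ = 57.71 Gm = 5.771 × 10^10 m
GM = 6.163 × 10^14 m³/s²
a = (rₚ + rₐ)/2 = 3.1714 × 10^10 m
e = (rₐ − rₚ)/(rₐ + rₚ) = (5.1992 × 10^10) / (6.3428 × 10^10) = 0.819701
(a) a = 3.1714 × 10^10 m ≈ 31.71 Gm
(b) a³ = 3.18972 × 10^31 m³;  T = 2π √(a³/GM) = 2π × 2.275 × 10^8 s = 1.42942 × 10^9 s ≈ 45.29 years
(c) 1 − e² = 0.32809;  p = a(1 − e²) = 3.1714 × 10^10 × 0.32809 = 1.04051 × 10^10 m ≈ 10.41 Gm
(d) vₚ/vₐ = rₐ/rₚ (angular momentum) = (5.771 × 10^10) / (5.718 × 10^9) = 10.0927 ≈ 10.09
(e) 2a = 6.3428 × 10^10 m;  ε = −GM/(2a) = -9716.53 J/kg ≈ -9.717 kJ/kg

Final answer:
(a) semi-major axis a = 31.71 Gm
(b) orbital period T = 45.29 years
(c) semi-latus rectum p = 10.41 Gm
(d) velocity ratio vₚ/vₐ = 10.09
(e) specific energy ε = -9.717 kJ/kg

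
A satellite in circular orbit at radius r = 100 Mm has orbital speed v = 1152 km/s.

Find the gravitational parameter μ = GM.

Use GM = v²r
r = 100 Mm = 1 × 10^8 m
v = 1152 km/s = 1.152 × 10^6 m/s
v² = 1.3271 × 10^12 m²/s²
GM = v²r = 1.3271 × 10^12 × 1 × 10^8 = 1.3271 × 10^20 m³/s²
GM ≈ 1.327 × 10^20 m³/s²

Final answer: GM = 1.327 × 10^20 m³/s²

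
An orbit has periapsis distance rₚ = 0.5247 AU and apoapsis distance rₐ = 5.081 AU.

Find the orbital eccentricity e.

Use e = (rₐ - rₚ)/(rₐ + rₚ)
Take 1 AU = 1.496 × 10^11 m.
rₚ = 0.5247 AU = 7.84951 × 10^10 m
rₐ = 5.081 AU = 7.60118 × 10^11 m
rₐ − rₚ = 6.81622 × 10^11 m
rₐ + rₚ = 8.38613 × 10^11 m
e = (rₐ − rₚ)/(rₐ + rₚ) = 0.812798

Final answer: e = 0.8128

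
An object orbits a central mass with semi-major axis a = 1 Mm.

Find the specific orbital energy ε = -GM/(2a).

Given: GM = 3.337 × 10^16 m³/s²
a = 1 Mm = 1 × 10^6 m
GM = 3.337 × 10^16 m³/s²
2a = 2 × 10^6 m
ε = −GM/(2a) = -1.6685 × 10^10 J/kg ≈ -16.68 GJ/kg

Final answer: -16.68 GJ/kg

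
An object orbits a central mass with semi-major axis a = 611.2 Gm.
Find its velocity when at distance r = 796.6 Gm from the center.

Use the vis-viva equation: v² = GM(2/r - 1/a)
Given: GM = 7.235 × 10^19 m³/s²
a = 611.2 Gm = 6.112 × 10^11 m
r = 796.6 Gm = 7.966 × 10^11 m
GM = 7.235 × 10^19 m³/s²
2/r − 1/a = 2.51067 × 10^-12 − 1.63613 × 10^-12 = 8.74545 × 10^-13 m⁻¹
v² = GM (2/r − 1/a) = 6.32733 × 10^7 m²/s²
v = 7954.45 m/s ≈ 7.954 km/s

Final answer: 7.954 km/s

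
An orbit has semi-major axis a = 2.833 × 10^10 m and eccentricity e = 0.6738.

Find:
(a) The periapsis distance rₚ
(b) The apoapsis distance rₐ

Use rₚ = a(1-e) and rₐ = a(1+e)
a = 2.833 × 10^10 m
e = 0.6738:  1 − e = 0.3262,  1 + e = 1.6738
(a) rₚ = a(1 − e) = 2.833 × 10^10 m × 0.3262 = 9.24125 × 10^9 m ≈ 9.241 × 10^9 m
(b) rₐ = a(1 + e) = 2.833 × 10^10 m × 1.6738 = 4.74188 × 10^10 m ≈ 4.742 × 10^10 m

Final answer:
(a) rₚ = 9.241 × 10^9 m
(b) rₐ = 4.742 × 10^10 m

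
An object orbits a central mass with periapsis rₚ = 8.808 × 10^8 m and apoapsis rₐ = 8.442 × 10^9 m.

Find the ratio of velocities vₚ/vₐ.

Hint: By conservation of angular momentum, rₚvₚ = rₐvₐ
rₚ = 8.808 × 10^8 m
rₐ = 8.442 × 10^9 m
rₚvₚ = rₐvₐ  ⇒  vₚ/vₐ = rₐ/rₚ
vₚ/vₐ = (8.442 × 10^9) / (8.808 × 10^8) = 9.58447

Final answer: vₚ/vₐ = 9.584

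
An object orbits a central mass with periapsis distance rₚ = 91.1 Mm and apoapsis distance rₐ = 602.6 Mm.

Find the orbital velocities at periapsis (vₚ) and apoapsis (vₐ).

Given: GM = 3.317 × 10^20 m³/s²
rₚ = 91.1 Mm = 9.11 × 10^7 m
rₐ = 602.6 Mm = 6.026 × 10^8 m
GM = 3.317 × 10^20 m³/s²
a = (rₚ + rₐ)/2 = 3.4685 × 10^8 m
Vis-viva: v² = GM (2/r − 1/a)
vₚ² = 3.317 × 10^20 × (2.19539 × 10^-8 − 2.88309 × 10^-9) = 6.32579 × 10^12 m²/s²
vₚ = 2.51511 × 10^6 m/s ≈ 2515 km/s
vₐ² = 3.317 × 10^20 × (3.31895 × 10^-9 − 2.88309 × 10^-9) = 1.44575 × 10^11 m²/s²
vₐ = 380230 m/s ≈ 380.2 km/s

Final answer: vₚ = 2515 km/s, vₐ = 380.2 km/s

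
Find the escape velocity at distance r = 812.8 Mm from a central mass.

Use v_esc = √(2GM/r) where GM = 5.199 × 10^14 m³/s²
r = 812.8 Mm = 8.128 × 10^8 m
GM = 5.199 × 10^14 m³/s²
2GM/r = 2 × (5.199 × 10^14) / (8.128 × 10^8) = 1.27928 × 10^6 m²/s²
v_esc = √(2GM/r) = 1131.05 m/s ≈ 1.131 km/s

Final answer: 1.131 km/s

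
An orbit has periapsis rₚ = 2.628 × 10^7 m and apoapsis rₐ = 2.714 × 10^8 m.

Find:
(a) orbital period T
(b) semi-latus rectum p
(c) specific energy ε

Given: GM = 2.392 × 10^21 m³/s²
rₚ = 2.628 × 10^7 m
rₐ = 2.714 × 10^8 m
GM = 2.392 × 10^21 m³/s²
a = (rₚ + rₐ)/2 = 1.4884 × 10^8 m
e = (rₐ − rₚ)/(rₐ + rₚ) = (2.4512 × 10^8) / (2.9768 × 10^8) = 0.823435
(a) a³ = 3.2973 × 10^24 m³;  T = 2π √(a³/GM) = 2π × 37.1278 s = 233.281 s ≈ 3.888 minutes
(b) 1 − e² = 0.321956;  p = a(1 − e²) = 1.4884 × 10^8 × 0.321956 = 4.79199 × 10^7 m ≈ 4.792 × 10^7 m
(c) 2a = 2.9768 × 10^8 m;  ε = −GM/(2a) = -8.03547 × 10^12 J/kg ≈ -8035 GJ/kg

Final answer:
(a) orbital period T = 3.888 minutes
(b) semi-latus rectum p = 4.792 × 10^7 m
(c) specific energy ε = -8035 GJ/kg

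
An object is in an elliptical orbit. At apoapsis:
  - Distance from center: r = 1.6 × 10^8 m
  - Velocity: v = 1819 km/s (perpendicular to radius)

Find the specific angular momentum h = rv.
r = 1.6 × 10^8 m
v = 1819 km/s = 1.819 × 10^6 m/s
h = rv = 1.6 × 10^8 × 1.819 × 10^6 = 2.9104 × 10^14 m²/s ≈ 2.91 × 10^14 m²/s

Final answer: h = 2.91 × 10^14 m²/s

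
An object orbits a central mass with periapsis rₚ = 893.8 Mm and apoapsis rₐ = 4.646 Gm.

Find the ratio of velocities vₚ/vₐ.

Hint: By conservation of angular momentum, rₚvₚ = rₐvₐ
rₚ = 893.8 Mm = 8.938 × 10^8 m
rₐ = 4.646 Gm = 4.646 × 10^9 m
rₚvₚ = rₐvₐ  ⇒  vₚ/vₐ = rₐ/rₚ
vₚ/vₐ = (4.646 × 10^9) / (8.938 × 10^8) = 5.19803

Final answer: vₚ/vₐ = 5.198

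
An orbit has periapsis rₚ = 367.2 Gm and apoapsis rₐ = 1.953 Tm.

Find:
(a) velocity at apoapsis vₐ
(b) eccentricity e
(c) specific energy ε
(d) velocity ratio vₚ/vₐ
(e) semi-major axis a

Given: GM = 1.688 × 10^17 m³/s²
rₚ = 367.2 Gm = 3.672 × 10^11 m
rₐ = 1.953 Tm = 1.953 × 10^12 m
GM = 1.688 × 10^17 m³/s²
a = (rₚ + rₐ)/2 = 1.1601 × 10^12 m
e = (rₐ − rₚ)/(rₐ + rₚ) = (1.5858 × 10^12) / (2.3202 × 10^12) = 0.683476
(a) vₐ² = GM (2/rₐ − 1/a) = 1.688 × 10^17 × (1.02407 × 10^-12 − 8.61995 × 10^-13) = 27357.6 m²/s²;  vₐ = 165.401 m/s ≈ 165.4 m/s
(b) e = 0.683476 ≈ 0.6835
(c) 2a = 2.3202 × 10^12 m;  ε = −GM/(2a) = -72752.3 J/kg ≈ -72.75 kJ/kg
(d) vₚ/vₐ = rₐ/rₚ (angular momentum) = (1.953 × 10^12) / (3.672 × 10^11) = 5.31863 ≈ 5.319
(e) a = 1.1601 × 10^12 m ≈ 1.16 Tm

Final answer:
(a) velocity at apoapsis vₐ = 165.4 m/s
(b) eccentricity e = 0.6835
(c) specific energy ε = -72.75 kJ/kg
(d) velocity ratio vₚ/vₐ = 5.319
(e) semi-major axis a = 1.16 Tm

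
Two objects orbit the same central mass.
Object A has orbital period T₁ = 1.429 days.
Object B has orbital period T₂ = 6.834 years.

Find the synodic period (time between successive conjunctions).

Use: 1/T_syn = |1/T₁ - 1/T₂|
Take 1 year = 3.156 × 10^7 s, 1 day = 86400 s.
T₁ = 1.429 days = 123466 s
T₂ = 6.834 years = 2.15681 × 10^8 s
1/T₁ = 8.09942 × 10^-6 s⁻¹
1/T₂ = 4.63648 × 10^-9 s⁻¹
|1/T₁ − 1/T₂| = 8.09479 × 10^-6 s⁻¹
T_syn = 1 / |1/T₁ − 1/T₂| = 123536 s ≈ 1.43 days

Final answer: T_syn = 1.43 days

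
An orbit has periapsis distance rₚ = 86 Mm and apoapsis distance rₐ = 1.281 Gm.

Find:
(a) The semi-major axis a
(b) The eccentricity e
rₚ = 86 Mm = 8.6 × 10^7 m
rₐ = 1.281 Gm = 1.281 × 10^9 m
(a) a = (rₚ + rₐ)/2 = 6.835 × 10^8 m ≈ 683.5 Mm
(b) e = (rₐ − rₚ)/(rₐ + rₚ) = (1.195 × 10^9) / (1.367 × 10^9) = 0.874177

Final answer:
(a) a = 683.5 Mm
(b) e = 0.8742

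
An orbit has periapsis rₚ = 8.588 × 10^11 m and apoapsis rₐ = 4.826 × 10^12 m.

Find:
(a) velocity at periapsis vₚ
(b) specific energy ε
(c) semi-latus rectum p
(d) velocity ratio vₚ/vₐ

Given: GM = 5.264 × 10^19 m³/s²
rₚ = 8.588 × 10^11 m
rₐ = 4.826 × 10^12 m
GM = 5.264 × 10^19 m³/s²
a = (rₚ + rₐ)/2 = 2.8424 × 10^12 m
e = (rₐ − rₚ)/(rₐ + rₚ) = (3.9672 × 10^12) / (5.6848 × 10^12) = 0.697861
(a) vₚ² = GM (2/rₚ − 1/a) = 5.264 × 10^19 × (2.32883 × 10^-12 − 3.51815 × 10^-13) = 1.0407 × 10^8 m²/s²;  vₚ = 10201.5 m/s ≈ 10.2 km/s
(b) 2a = 5.6848 × 10^12 m;  ε = −GM/(2a) = -9.25978 × 10^6 J/kg ≈ -9.26 MJ/kg
(c) 1 − e² = 0.51299;  p = a(1 − e²) = 2.8424 × 10^12 × 0.51299 = 1.45812 × 10^12 m ≈ 1.458 × 10^12 m
(d) vₚ/vₐ = rₐ/rₚ (angular momentum) = (4.826 × 10^12) / (8.588 × 10^11) = 5.61947 ≈ 5.619

Final answer:
(a) velocity at periapsis vₚ = 10.2 km/s
(b) specific energy ε = -9.26 MJ/kg
(c) semi-latus rectum p = 1.458 × 10^12 m
(d) velocity ratio vₚ/vₐ = 5.619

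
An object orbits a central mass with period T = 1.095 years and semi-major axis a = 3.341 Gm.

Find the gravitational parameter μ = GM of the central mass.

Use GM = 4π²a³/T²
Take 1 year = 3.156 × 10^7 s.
T = 1.095 years = 3.45582 × 10^7 s
a = 3.341 Gm = 3.341 × 10^9 m
a³ = 3.72932 × 10^28 m³
T² = 1.19427 × 10^15 s²
GM = 4π² × (3.72932 × 10^28) / (1.19427 × 10^15) = 1.23278 × 10^15 m³/s²
GM ≈ 1.233 × 10^15 m³/s²

Final answer: GM = 1.233 × 10^15 m³/s²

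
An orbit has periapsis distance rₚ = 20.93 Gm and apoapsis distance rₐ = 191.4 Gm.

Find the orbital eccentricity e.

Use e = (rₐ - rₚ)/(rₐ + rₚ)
rₚ = 20.93 Gm = 2.093 × 10^10 m
rₐ = 191.4 Gm = 1.914 × 10^11 m
rₐ − rₚ = 1.7047 × 10^11 m
rₐ + rₚ = 2.1233 × 10^11 m
e = (rₐ − rₚ)/(rₐ + rₚ) = 0.802854

Final answer: e = 0.8029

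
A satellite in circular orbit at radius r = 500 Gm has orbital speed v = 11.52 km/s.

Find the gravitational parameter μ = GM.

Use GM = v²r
r = 500 Gm = 5 × 10^11 m
v = 11.52 km/s = 11520 m/s
v² = 1.3271 × 10^8 m²/s²
GM = v²r = 1.3271 × 10^8 × 5 × 10^11 = 6.63552 × 10^19 m³/s²
GM ≈ 6.636 × 10^19 m³/s²

Final answer: GM = 6.636 × 10^19 m³/s²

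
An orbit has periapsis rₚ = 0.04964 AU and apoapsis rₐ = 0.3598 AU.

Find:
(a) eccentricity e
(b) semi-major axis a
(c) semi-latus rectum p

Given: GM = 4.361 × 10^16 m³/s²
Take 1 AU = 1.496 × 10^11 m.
rₚ = 0.04964 AU = 7.42614 × 10^9 m
rₐ = 0.3598 AU = 5.38261 × 10^10 m
GM = 4.361 × 10^16 m³/s²
a = (rₚ + rₐ)/2 = 3.06261 × 10^10 m
e = (rₐ − rₚ)/(rₐ + rₚ) = (4.63999 × 10^10) / (6.12522 × 10^10) = 0.757522
(a) e = 0.757522 ≈ 0.7575
(b) a = 3.06261 × 10^10 m ≈ 0.2047 AU
(c) 1 − e² = 0.42616;  p = a(1 − e²) = 3.06261 × 10^10 × 0.42616 = 1.30516 × 10^10 m ≈ 0.08724 AU

Final answer:
(a) eccentricity e = 0.7575
(b) semi-major axis a = 0.2047 AU
(c) semi-latus rectum p = 0.08724 AU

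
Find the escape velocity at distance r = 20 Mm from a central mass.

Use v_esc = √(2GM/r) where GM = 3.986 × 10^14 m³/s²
r = 20 Mm = 2 × 10^7 m
GM = 3.986 × 10^14 m³/s²
2GM/r = 2 × (3.986 × 10^14) / (2 × 10^7) = 3.986 × 10^7 m²/s²
v_esc = √(2GM/r) = 6313.48 m/s ≈ 6.313 km/s

Final answer: 6.313 km/s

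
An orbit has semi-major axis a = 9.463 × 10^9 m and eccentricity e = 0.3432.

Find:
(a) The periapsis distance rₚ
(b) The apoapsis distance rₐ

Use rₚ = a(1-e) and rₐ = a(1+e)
a = 9.463 × 10^9 m
e = 0.3432:  1 − e = 0.6568,  1 + e = 1.3432
(a) rₚ = a(1 − e) = 9.463 × 10^9 m × 0.6568 = 6.2153 × 10^9 m ≈ 6.215 × 10^9 m
(b) rₐ = a(1 + e) = 9.463 × 10^9 m × 1.3432 = 1.27107 × 10^10 m ≈ 1.271 × 10^10 m

Final answer:
(a) rₚ = 6.215 × 10^9 m
(b) rₐ = 1.271 × 10^10 m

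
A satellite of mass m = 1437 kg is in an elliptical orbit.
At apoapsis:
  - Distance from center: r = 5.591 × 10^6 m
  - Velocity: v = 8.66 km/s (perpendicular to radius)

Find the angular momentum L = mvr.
r = 5.591 × 10^6 m
v = 8.66 km/s = 8660 m/s
vr = 8660 × 5.591 × 10^6 = 4.84181 × 10^10 m²/s
L = m × vr = 1437 × 4.84181 × 10^10 = 6.95768 × 10^13 kg·m²/s ≈ 6.958 × 10^13 kg·m²/s

Final answer: L = 6.958 × 10^13 kg·m²/s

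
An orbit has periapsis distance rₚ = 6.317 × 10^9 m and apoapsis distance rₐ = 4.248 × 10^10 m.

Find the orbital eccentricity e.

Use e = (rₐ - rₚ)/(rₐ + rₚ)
rₚ = 6.317 × 10^9 m
rₐ = 4.248 × 10^10 m
rₐ − rₚ = 3.6163 × 10^10 m
rₐ + rₚ = 4.8797 × 10^10 m
e = (rₐ − rₚ)/(rₐ + rₚ) = 0.741091

Final answer: e = 0.7411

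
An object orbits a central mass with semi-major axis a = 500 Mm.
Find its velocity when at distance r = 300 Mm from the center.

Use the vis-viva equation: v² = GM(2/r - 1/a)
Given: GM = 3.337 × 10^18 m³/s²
a = 500 Mm = 5 × 10^8 m
r = 300 Mm = 3 × 10^8 m
GM = 3.337 × 10^18 m³/s²
2/r − 1/a = 6.66667 × 10^-9 − 2 × 10^-9 = 4.66667 × 10^-9 m⁻¹
v² = GM (2/r − 1/a) = 1.55727 × 10^10 m²/s²
v = 124790 m/s ≈ 124.8 km/s

Final answer: 124.8 km/s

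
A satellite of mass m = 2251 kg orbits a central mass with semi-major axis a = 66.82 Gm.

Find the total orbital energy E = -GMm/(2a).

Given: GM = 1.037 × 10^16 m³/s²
a = 66.82 Gm = 6.682 × 10^10 m
GM = 1.037 × 10^16 m³/s²
2a = 1.3364 × 10^11 m
GMm = 1.037 × 10^16 × 2251 = 2.33429 × 10^19 m³·kg/s²
E = −GMm/(2a) = -1.7467 × 10^8 J ≈ -174.7 MJ

Final answer: -174.7 MJ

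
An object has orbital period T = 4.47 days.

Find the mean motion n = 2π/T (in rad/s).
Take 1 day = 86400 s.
T = 4.47 days = 386208 s
n = 2π / 386208 s = 1.62689 × 10^-5 rad/s ≈ 1.627 × 10^-5 rad/s

Final answer: n = 1.627 × 10^-5 rad/s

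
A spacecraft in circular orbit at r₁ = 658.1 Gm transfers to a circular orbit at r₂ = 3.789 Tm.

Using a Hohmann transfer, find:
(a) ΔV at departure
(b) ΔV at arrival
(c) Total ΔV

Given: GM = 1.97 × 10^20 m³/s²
r₁ = 658.1 Gm = 6.581 × 10^11 m
r₂ = 3.789 Tm = 3.789 × 10^12 m
GM = 1.97 × 10^20 m³/s²
Transfer ellipse: a_t = (r₁ + r₂)/2 = 2.22355 × 10^12 m
Circular speed at r₁: v₁ = √(GM/r₁) = 17301.6 m/s
Transfer speed at r₁ (periapsis): v₁ₜ = √(GM(2/r₁ − 1/a_t)) = 22585.3 m/s
(a) ΔV₁ = v₁ₜ − v₁ = 5283.67 m/s ≈ 5.284 km/s
Circular speed at r₂: v₂ = √(GM/r₂) = 7210.59 m/s
Transfer speed at r₂ (apoapsis): v₂ₜ = √(GM(2/r₂ − 1/a_t)) = 3922.77 m/s
(b) ΔV₂ = v₂ − v₂ₜ = 3287.82 m/s ≈ 3.288 km/s
(c) ΔV_total = ΔV₁ + ΔV₂ = 8571.49 m/s ≈ 8.571 km/s

Final answer:
(a) ΔV₁ = 5.284 km/s
(b) ΔV₂ = 3.288 km/s
(c) ΔV_total = 8.571 km/s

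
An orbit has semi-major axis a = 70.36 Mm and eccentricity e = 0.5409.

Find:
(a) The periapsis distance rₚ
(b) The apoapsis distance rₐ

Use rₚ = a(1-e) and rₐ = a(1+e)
a = 70.36 Mm = 7.036 × 10^7 m
e = 0.5409:  1 − e = 0.4591,  1 + e = 1.5409
(a) rₚ = a(1 − e) = 7.036 × 10^7 m × 0.4591 = 3.23023 × 10^7 m ≈ 32.3 Mm
(b) rₐ = a(1 + e) = 7.036 × 10^7 m × 1.5409 = 1.08418 × 10^8 m ≈ 108.4 Mm

Final answer:
(a) rₚ = 32.3 Mm
(b) rₐ = 108.4 Mm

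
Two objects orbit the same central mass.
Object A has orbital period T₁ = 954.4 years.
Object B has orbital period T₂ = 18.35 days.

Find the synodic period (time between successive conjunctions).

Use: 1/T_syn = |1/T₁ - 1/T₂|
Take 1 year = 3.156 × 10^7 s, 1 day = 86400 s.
T₁ = 954.4 years = 3.01209 × 10^10 s
T₂ = 18.35 days = 1.58544 × 10^6 s
1/T₁ = 3.31996 × 10^-11 s⁻¹
1/T₂ = 6.3074 × 10^-7 s⁻¹
|1/T₁ − 1/T₂| = 6.30707 × 10^-7 s⁻¹
T_syn = 1 / |1/T₁ − 1/T₂| = 1.58552 × 10^6 s ≈ 18.35 days

Final answer: T_syn = 18.35 days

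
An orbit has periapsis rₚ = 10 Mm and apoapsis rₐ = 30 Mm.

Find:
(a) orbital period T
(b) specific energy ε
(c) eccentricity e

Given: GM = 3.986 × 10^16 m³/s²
rₚ = 10 Mm = 1 × 10^7 m
rₐ = 30 Mm = 3 × 10^7 m
GM = 3.986 × 10^16 m³/s²
a = (rₚ + rₐ)/2 = 2 × 10^7 m
e = (rₐ − rₚ)/(rₐ + rₚ) = (2 × 10^7) / (4 × 10^7) = 0.5
(a) a³ = 8 × 10^21 m³;  T = 2π √(a³/GM) = 2π × 447.998 s = 2814.86 s ≈ 46.91 minutes
(b) 2a = 4 × 10^7 m;  ε = −GM/(2a) = -9.965 × 10^8 J/kg ≈ -996.5 MJ/kg
(c) e = 0.5 ≈ 0.5

Final answer:
(a) orbital period T = 46.91 minutes
(b) specific energy ε = -996.5 MJ/kg
(c) eccentricity e = 0.5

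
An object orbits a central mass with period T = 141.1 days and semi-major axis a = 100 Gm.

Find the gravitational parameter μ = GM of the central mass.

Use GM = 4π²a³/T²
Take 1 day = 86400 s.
T = 141.1 days = 1.2191 × 10^7 s
a = 100 Gm = 1 × 10^11 m
a³ = 1 × 10^33 m³
T² = 1.48621 × 10^14 s²
GM = 4π² × (1 × 10^33) / (1.48621 × 10^14) = 2.65631 × 10^20 m³/s²
GM ≈ 2.656 × 10^20 m³/s²

Final answer: GM = 2.656 × 10^20 m³/s²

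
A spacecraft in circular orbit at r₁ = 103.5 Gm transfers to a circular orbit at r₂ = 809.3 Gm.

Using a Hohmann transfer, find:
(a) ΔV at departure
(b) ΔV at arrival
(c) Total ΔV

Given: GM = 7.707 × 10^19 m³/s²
r₁ = 103.5 Gm = 1.035 × 10^11 m
r₂ = 809.3 Gm = 8.093 × 10^11 m
GM = 7.707 × 10^19 m³/s²
Transfer ellipse: a_t = (r₁ + r₂)/2 = 4.564 × 10^11 m
Circular speed at r₁: v₁ = √(GM/r₁) = 27288.1 m/s
Transfer speed at r₁ (periapsis): v₁ₜ = √(GM(2/r₁ − 1/a_t)) = 36337.5 m/s
(a) ΔV₁ = v₁ₜ − v₁ = 9049.4 m/s ≈ 9.049 km/s
Circular speed at r₂: v₂ = √(GM/r₂) = 9758.61 m/s
Transfer speed at r₂ (apoapsis): v₂ₜ = √(GM(2/r₂ − 1/a_t)) = 4647.13 m/s
(b) ΔV₂ = v₂ − v₂ₜ = 5111.47 m/s ≈ 5.111 km/s
(c) ΔV_total = ΔV₁ + ΔV₂ = 14160.9 m/s ≈ 14.16 km/s

Final answer:
(a) ΔV₁ = 9.049 km/s
(b) ΔV₂ = 5.111 km/s
(c) ΔV_total = 14.16 km/s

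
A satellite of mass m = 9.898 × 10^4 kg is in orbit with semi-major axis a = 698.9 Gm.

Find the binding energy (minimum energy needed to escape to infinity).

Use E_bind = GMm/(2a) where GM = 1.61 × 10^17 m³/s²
a = 698.9 Gm = 6.989 × 10^11 m
GM = 1.61 × 10^17 m³/s²
m = 9.898 × 10^4 kg
GMm = 1.61 × 10^17 × 98980 = 1.59358 × 10^22 m³·kg/s²
2a = 1.3978 × 10^12 m
E_bind = GMm/(2a) = 1.14006 × 10^10 J ≈ 11.4 GJ

Final answer: 11.4 GJ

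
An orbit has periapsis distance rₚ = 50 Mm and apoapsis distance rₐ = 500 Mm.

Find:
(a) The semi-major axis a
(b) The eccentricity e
rₚ = 50 Mm = 5 × 10^7 m
rₐ = 500 Mm = 5 × 10^8 m
(a) a = (rₚ + rₐ)/2 = 2.75 × 10^8 m ≈ 275 Mm
(b) e = (rₐ − rₚ)/(rₐ + rₚ) = (4.5 × 10^8) / (5.5 × 10^8) = 0.818182

Final answer:
(a) a = 275 Mm
(b) e = 0.8182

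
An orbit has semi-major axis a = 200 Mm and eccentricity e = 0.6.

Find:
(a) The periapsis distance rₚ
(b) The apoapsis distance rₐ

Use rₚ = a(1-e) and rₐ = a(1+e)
a = 200 Mm = 2 × 10^8 m
e = 0.6:  1 − e = 0.4,  1 + e = 1.6
(a) rₚ = a(1 − e) = 2 × 10^8 m × 0.4 = 8 × 10^7 m ≈ 80 Mm
(b) rₐ = a(1 + e) = 2 × 10^8 m × 1.6 = 3.2 × 10^8 m ≈ 320 Mm

Final answer:
(a) rₚ = 80 Mm
(b) rₐ = 320 Mm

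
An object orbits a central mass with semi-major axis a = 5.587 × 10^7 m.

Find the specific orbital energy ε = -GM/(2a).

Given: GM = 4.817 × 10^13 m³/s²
a = 5.587 × 10^7 m
GM = 4.817 × 10^13 m³/s²
2a = 1.1174 × 10^8 m
ε = −GM/(2a) = -431090 J/kg ≈ -431.1 kJ/kg

Final answer: -431.1 kJ/kg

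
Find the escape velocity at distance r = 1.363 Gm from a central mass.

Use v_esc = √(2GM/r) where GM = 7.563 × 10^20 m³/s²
r = 1.363 Gm = 1.363 × 10^9 m
GM = 7.563 × 10^20 m³/s²
2GM/r = 2 × (7.563 × 10^20) / (1.363 × 10^9) = 1.10976 × 10^12 m²/s²
v_esc = √(2GM/r) = 1.05345 × 10^6 m/s ≈ 1053 km/s

Final answer: 1053 km/s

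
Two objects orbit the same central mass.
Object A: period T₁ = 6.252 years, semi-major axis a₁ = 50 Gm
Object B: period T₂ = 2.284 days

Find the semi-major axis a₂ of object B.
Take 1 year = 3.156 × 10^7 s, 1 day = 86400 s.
T₁ = 6.252 years = 1.97313 × 10^8 s
T₂ = 2.284 days = 197338 s
a₁ = 50 Gm = 5 × 10^10 m
Kepler's third law: (T₂/T₁)² = (a₂/a₁)³  ⇒  a₂ = a₁ (T₂/T₁)^(2/3)
T₂/T₁ = 0.00100012
(T₂/T₁)^(2/3) = 0.0100008
a₂ = 5 × 10^10 m × 0.0100008 = 5.00041 × 10^8 m ≈ 500 Mm

Final answer: a₂ = 500 Mm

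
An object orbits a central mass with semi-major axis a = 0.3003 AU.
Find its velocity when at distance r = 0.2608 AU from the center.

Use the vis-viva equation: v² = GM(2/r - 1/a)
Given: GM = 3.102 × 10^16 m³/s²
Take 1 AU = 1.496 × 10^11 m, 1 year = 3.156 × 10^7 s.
a = 0.3003 AU = 4.49249 × 10^10 m
r = 0.2608 AU = 3.90157 × 10^10 m
GM = 3.102 × 10^16 m³/s²
2/r − 1/a = 5.12614 × 10^-11 − 2.22594 × 10^-11 = 2.90021 × 10^-11 m⁻¹
v² = GM (2/r − 1/a) = 899644 m²/s²
v = 948.496 m/s ≈ 0.2001 AU/year

Final answer: 0.2001 AU/year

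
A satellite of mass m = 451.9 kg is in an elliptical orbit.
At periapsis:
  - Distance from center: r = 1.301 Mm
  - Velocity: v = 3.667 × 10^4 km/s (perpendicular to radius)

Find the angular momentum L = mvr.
r = 1.301 Mm = 1.301 × 10^6 m
v = 3.667 × 10^4 km/s = 3.667 × 10^7 m/s
vr = 3.667 × 10^7 × 1.301 × 10^6 = 4.77077 × 10^13 m²/s
L = m × vr = 451.9 × 4.77077 × 10^13 = 2.15591 × 10^16 kg·m²/s ≈ 2.156 × 10^16 kg·m²/s

Final answer: L = 2.156 × 10^16 kg·m²/s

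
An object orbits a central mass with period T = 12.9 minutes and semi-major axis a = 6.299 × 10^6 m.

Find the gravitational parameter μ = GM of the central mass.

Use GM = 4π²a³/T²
T = 12.9 minutes = 774 s
a = 6.299 × 10^6 m
a³ = 2.49928 × 10^20 m³
T² = 599076 s²
GM = 4π² × (2.49928 × 10^20) / 599076 = 1.647 × 10^16 m³/s²
GM ≈ 1.647 × 10^16 m³/s²

Final answer: GM = 1.647 × 10^16 m³/s²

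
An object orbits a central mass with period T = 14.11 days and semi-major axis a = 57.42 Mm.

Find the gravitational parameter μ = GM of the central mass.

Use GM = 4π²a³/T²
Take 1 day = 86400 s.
T = 14.11 days = 1.2191 × 10^6 s
a = 57.42 Mm = 5.742 × 10^7 m
a³ = 1.89317 × 10^23 m³
T² = 1.48621 × 10^12 s²
GM = 4π² × (1.89317 × 10^23) / (1.48621 × 10^12) = 5.02884 × 10^12 m³/s²
GM ≈ 5.029 × 10^12 m³/s²

Final answer: GM = 5.029 × 10^12 m³/s²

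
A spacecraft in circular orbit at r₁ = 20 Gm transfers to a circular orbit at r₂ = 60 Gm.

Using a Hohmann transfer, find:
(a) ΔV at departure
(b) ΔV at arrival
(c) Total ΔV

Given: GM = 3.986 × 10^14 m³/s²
r₁ = 20 Gm = 2 × 10^10 m
r₂ = 60 Gm = 6 × 10^10 m
GM = 3.986 × 10^14 m³/s²
Transfer ellipse: a_t = (r₁ + r₂)/2 = 4 × 10^10 m
Circular speed at r₁: v₁ = √(GM/r₁) = 141.174 m/s
Transfer speed at r₁ (periapsis): v₁ₜ = √(GM(2/r₁ − 1/a_t)) = 172.902 m/s
(a) ΔV₁ = v₁ₜ − v₁ = 31.7281 m/s ≈ 31.73 m/s
Circular speed at r₂: v₂ = √(GM/r₂) = 81.5066 m/s
Transfer speed at r₂ (apoapsis): v₂ₜ = √(GM(2/r₂ − 1/a_t)) = 57.6339 m/s
(b) ΔV₂ = v₂ − v₂ₜ = 23.8727 m/s ≈ 23.87 m/s
(c) ΔV_total = ΔV₁ + ΔV₂ = 55.6008 m/s ≈ 55.6 m/s

Final answer:
(a) ΔV₁ = 31.73 m/s
(b) ΔV₂ = 23.87 m/s
(c) ΔV_total = 55.6 m/s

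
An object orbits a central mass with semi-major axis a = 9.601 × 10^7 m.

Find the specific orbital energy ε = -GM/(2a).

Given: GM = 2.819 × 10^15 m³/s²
a = 9.601 × 10^7 m
GM = 2.819 × 10^15 m³/s²
2a = 1.9202 × 10^8 m
ε = −GM/(2a) = -1.46808 × 10^7 J/kg ≈ -14.68 MJ/kg

Final answer: -14.68 MJ/kg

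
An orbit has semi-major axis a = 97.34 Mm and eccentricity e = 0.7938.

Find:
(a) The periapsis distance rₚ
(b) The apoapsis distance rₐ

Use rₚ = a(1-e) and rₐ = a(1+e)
a = 97.34 Mm = 9.734 × 10^7 m
e = 0.7938:  1 − e = 0.2062,  1 + e = 1.7938
(a) rₚ = a(1 − e) = 9.734 × 10^7 m × 0.2062 = 2.00715 × 10^7 m ≈ 20.07 Mm
(b) rₐ = a(1 + e) = 9.734 × 10^7 m × 1.7938 = 1.74608 × 10^8 m ≈ 174.6 Mm

Final answer:
(a) rₚ = 20.07 Mm
(b) rₐ = 174.6 Mm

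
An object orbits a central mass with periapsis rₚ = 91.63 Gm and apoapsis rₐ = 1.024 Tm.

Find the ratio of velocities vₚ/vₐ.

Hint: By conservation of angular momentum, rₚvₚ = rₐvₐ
rₚ = 91.63 Gm = 9.163 × 10^10 m
rₐ = 1.024 Tm = 1.024 × 10^12 m
rₚvₚ = rₐvₐ  ⇒  vₚ/vₐ = rₐ/rₚ
vₚ/vₐ = (1.024 × 10^12) / (9.163 × 10^10) = 11.1754

Final answer: vₚ/vₐ = 11.18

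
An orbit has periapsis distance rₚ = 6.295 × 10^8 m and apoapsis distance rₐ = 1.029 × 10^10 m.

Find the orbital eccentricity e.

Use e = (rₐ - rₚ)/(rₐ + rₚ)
rₚ = 6.295 × 10^8 m
rₐ = 1.029 × 10^10 m
rₐ − rₚ = 9.6605 × 10^9 m
rₐ + rₚ = 1.09195 × 10^10 m
e = (rₐ − rₚ)/(rₐ + rₚ) = 0.884702

Final answer: e = 0.8847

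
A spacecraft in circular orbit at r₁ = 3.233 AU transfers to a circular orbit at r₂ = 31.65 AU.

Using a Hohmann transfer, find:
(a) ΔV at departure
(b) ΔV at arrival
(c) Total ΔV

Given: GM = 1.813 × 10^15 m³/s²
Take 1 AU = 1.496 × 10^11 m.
r₁ = 3.233 AU = 4.83657 × 10^11 m
r₂ = 31.65 AU = 4.73484 × 10^12 m
GM = 1.813 × 10^15 m³/s²
Transfer ellipse: a_t = (r₁ + r₂)/2 = 2.60925 × 10^12 m
Circular speed at r₁: v₁ = √(GM/r₁) = 61.2252 m/s
Transfer speed at r₁ (periapsis): v₁ₜ = √(GM(2/r₁ − 1/a_t)) = 82.4755 m/s
(a) ΔV₁ = v₁ₜ − v₁ = 21.2503 m/s ≈ 21.25 m/s
Circular speed at r₂: v₂ = √(GM/r₂) = 19.568 m/s
Transfer speed at r₂ (apoapsis): v₂ₜ = √(GM(2/r₂ − 1/a_t)) = 8.42475 m/s
(b) ΔV₂ = v₂ − v₂ₜ = 11.1432 m/s ≈ 11.14 m/s
(c) ΔV_total = ΔV₁ + ΔV₂ = 32.3936 m/s ≈ 32.39 m/s

Final answer:
(a) ΔV₁ = 21.25 m/s
(b) ΔV₂ = 11.14 m/s
(c) ΔV_total = 32.39 m/s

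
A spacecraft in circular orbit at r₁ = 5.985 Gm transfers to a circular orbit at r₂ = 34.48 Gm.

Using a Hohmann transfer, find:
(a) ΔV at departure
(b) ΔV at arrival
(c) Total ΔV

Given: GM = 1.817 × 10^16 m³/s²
r₁ = 5.985 Gm = 5.985 × 10^9 m
r₂ = 34.48 Gm = 3.448 × 10^10 m
GM = 1.817 × 10^16 m³/s²
Transfer ellipse: a_t = (r₁ + r₂)/2 = 2.02325 × 10^10 m
Circular speed at r₁: v₁ = √(GM/r₁) = 1742.39 m/s
Transfer speed at r₁ (periapsis): v₁ₜ = √(GM(2/r₁ − 1/a_t)) = 2274.6 m/s
(a) ΔV₁ = v₁ₜ − v₁ = 532.206 m/s ≈ 532.2 m/s
Circular speed at r₂: v₂ = √(GM/r₂) = 725.928 m/s
Transfer speed at r₂ (apoapsis): v₂ₜ = √(GM(2/r₂ − 1/a_t)) = 394.822 m/s
(b) ΔV₂ = v₂ − v₂ₜ = 331.107 m/s ≈ 331.1 m/s
(c) ΔV_total = ΔV₁ + ΔV₂ = 863.312 m/s ≈ 863.3 m/s

Final answer:
(a) ΔV₁ = 532.2 m/s
(b) ΔV₂ = 331.1 m/s
(c) ΔV_total = 863.3 m/s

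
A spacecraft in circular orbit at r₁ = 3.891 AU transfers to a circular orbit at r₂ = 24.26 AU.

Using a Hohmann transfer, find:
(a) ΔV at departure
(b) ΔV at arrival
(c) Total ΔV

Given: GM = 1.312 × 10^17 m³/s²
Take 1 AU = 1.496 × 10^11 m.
r₁ = 3.891 AU = 5.82094 × 10^11 m
r₂ = 24.26 AU = 3.6293 × 10^12 m
GM = 1.312 × 10^17 m³/s²
Transfer ellipse: a_t = (r₁ + r₂)/2 = 2.10569 × 10^12 m
Circular speed at r₁: v₁ = √(GM/r₁) = 474.756 m/s
Transfer speed at r₁ (periapsis): v₁ₜ = √(GM(2/r₁ − 1/a_t)) = 623.281 m/s
(a) ΔV₁ = v₁ₜ − v₁ = 148.525 m/s ≈ 148.5 m/s
Circular speed at r₂: v₂ = √(GM/r₂) = 190.132 m/s
Transfer speed at r₂ (apoapsis): v₂ₜ = √(GM(2/r₂ − 1/a_t)) = 99.9665 m/s
(b) ΔV₂ = v₂ − v₂ₜ = 90.1657 m/s ≈ 90.17 m/s
(c) ΔV_total = ΔV₁ + ΔV₂ = 238.691 m/s ≈ 238.7 m/s

Final answer:
(a) ΔV₁ = 148.5 m/s
(b) ΔV₂ = 90.17 m/s
(c) ΔV_total = 238.7 m/s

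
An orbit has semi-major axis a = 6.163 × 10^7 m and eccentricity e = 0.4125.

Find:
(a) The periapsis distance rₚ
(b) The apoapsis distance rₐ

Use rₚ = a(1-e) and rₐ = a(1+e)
a = 6.163 × 10^7 m
e = 0.4125:  1 − e = 0.5875,  1 + e = 1.4125
(a) rₚ = a(1 − e) = 6.163 × 10^7 m × 0.5875 = 3.62076 × 10^7 m ≈ 3.621 × 10^7 m
(b) rₐ = a(1 + e) = 6.163 × 10^7 m × 1.4125 = 8.70524 × 10^7 m ≈ 8.705 × 10^7 m

Final answer:
(a) rₚ = 3.621 × 10^7 m
(b) rₐ = 8.705 × 10^7 m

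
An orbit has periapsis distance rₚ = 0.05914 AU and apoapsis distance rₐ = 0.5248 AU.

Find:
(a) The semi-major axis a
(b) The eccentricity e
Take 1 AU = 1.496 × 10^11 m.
rₚ = 0.05914 AU = 8.84734 × 10^9 m
rₐ = 0.5248 AU = 7.85101 × 10^10 m
(a) a = (rₚ + rₐ)/2 = 4.36787 × 10^10 m ≈ 0.292 AU
(b) e = (rₐ − rₚ)/(rₐ + rₚ) = (6.96627 × 10^10) / (8.73574 × 10^10) = 0.797445

Final answer:
(a) a = 0.292 AU
(b) e = 0.7974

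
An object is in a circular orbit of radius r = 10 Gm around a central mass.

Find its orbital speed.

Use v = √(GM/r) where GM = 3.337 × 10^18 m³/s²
r = 10 Gm = 1 × 10^10 m
GM = 3.337 × 10^18 m³/s²
GM/r = (3.337 × 10^18) / (1 × 10^10) = 3.337 × 10^8 m²/s²
v = √(GM/r) = 18267.5 m/s ≈ 18.27 km/s

Final answer: 18.27 km/s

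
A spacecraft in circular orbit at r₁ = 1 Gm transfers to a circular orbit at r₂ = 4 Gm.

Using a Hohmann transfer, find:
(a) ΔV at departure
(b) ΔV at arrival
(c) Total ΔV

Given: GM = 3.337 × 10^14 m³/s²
r₁ = 1 Gm = 1 × 10^9 m
r₂ = 4 Gm = 4 × 10^9 m
GM = 3.337 × 10^14 m³/s²
Transfer ellipse: a_t = (r₁ + r₂)/2 = 2.5 × 10^9 m
Circular speed at r₁: v₁ = √(GM/r₁) = 577.668 m/s
Transfer speed at r₁ (periapsis): v₁ₜ = √(GM(2/r₁ − 1/a_t)) = 730.698 m/s
(a) ΔV₁ = v₁ₜ − v₁ = 153.031 m/s ≈ 153 m/s
Circular speed at r₂: v₂ = √(GM/r₂) = 288.834 m/s
Transfer speed at r₂ (apoapsis): v₂ₜ = √(GM(2/r₂ − 1/a_t)) = 182.675 m/s
(b) ΔV₂ = v₂ − v₂ₜ = 106.159 m/s ≈ 106.2 m/s
(c) ΔV_total = ΔV₁ + ΔV₂ = 259.19 m/s ≈ 259.2 m/s

Final answer:
(a) ΔV₁ = 153 m/s
(b) ΔV₂ = 106.2 m/s
(c) ΔV_total = 259.2 m/s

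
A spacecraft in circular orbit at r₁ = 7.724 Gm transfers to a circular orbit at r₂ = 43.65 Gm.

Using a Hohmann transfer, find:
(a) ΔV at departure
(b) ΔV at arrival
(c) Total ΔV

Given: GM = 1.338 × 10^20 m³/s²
r₁ = 7.724 Gm = 7.724 × 10^9 m
r₂ = 43.65 Gm = 4.365 × 10^10 m
GM = 1.338 × 10^20 m³/s²
Transfer ellipse: a_t = (r₁ + r₂)/2 = 2.5687 × 10^10 m
Circular speed at r₁: v₁ = √(GM/r₁) = 131615 m/s
Transfer speed at r₁ (periapsis): v₁ₜ = √(GM(2/r₁ − 1/a_t)) = 171570 m/s
(a) ΔV₁ = v₁ₜ − v₁ = 39954.9 m/s ≈ 39.95 km/s
Circular speed at r₂: v₂ = √(GM/r₂) = 55365.1 m/s
Transfer speed at r₂ (apoapsis): v₂ₜ = √(GM(2/r₂ − 1/a_t)) = 30359.9 m/s
(b) ΔV₂ = v₂ − v₂ₜ = 25005.2 m/s ≈ 25.01 km/s
(c) ΔV_total = ΔV₁ + ΔV₂ = 64960.1 m/s ≈ 64.96 km/s

Final answer:
(a) ΔV₁ = 39.95 km/s
(b) ΔV₂ = 25.01 km/s
(c) ΔV_total = 64.96 km/s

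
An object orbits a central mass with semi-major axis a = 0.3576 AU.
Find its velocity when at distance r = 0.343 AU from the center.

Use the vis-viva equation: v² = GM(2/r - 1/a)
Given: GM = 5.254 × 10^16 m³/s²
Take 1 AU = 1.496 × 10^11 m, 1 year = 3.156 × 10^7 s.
a = 0.3576 AU = 5.3497 × 10^10 m
r = 0.343 AU = 5.13128 × 10^10 m
GM = 5.254 × 10^16 m³/s²
2/r − 1/a = 3.89766 × 10^-11 − 1.86927 × 10^-11 = 2.0284 × 10^-11 m⁻¹
v² = GM (2/r − 1/a) = 1.06572 × 10^6 m²/s²
v = 1032.34 m/s ≈ 0.2178 AU/year

Final answer: 0.2178 AU/year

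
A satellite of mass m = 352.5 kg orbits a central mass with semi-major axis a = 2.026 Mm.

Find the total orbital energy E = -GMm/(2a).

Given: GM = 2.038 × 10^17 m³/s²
a = 2.026 Mm = 2.026 × 10^6 m
GM = 2.038 × 10^17 m³/s²
2a = 4.052 × 10^6 m
GMm = 2.038 × 10^17 × 352.5 = 7.18395 × 10^19 m³·kg/s²
E = −GMm/(2a) = -1.77294 × 10^13 J ≈ -17.73 TJ

Final answer: -17.73 TJ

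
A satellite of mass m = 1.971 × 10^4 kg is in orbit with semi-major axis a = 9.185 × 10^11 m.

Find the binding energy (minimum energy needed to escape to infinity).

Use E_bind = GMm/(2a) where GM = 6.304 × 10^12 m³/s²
a = 9.185 × 10^11 m
GM = 6.304 × 10^12 m³/s²
m = 1.971 × 10^4 kg
GMm = 6.304 × 10^12 × 19710 = 1.24252 × 10^17 m³·kg/s²
2a = 1.837 × 10^12 m
E_bind = GMm/(2a) = 67638.5 J ≈ 67.64 kJ

Final answer: 67.64 kJ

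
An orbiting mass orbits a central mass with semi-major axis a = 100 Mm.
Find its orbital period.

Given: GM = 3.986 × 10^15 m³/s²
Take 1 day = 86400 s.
a = 100 Mm = 1 × 10^8 m
GM = 3.986 × 10^15 m³/s²
a³ = 1 × 10^24 m³
T = 2π √(a³/GM) = 2π √((1 × 10^24) / (3.986 × 10^15)) = 2π × 15839.1 s
T = 99520.2 s ≈ 1.152 days

Final answer: 1.152 days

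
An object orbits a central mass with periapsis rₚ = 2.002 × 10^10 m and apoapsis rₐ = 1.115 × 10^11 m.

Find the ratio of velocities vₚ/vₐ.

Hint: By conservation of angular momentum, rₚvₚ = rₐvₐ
rₚ = 2.002 × 10^10 m
rₐ = 1.115 × 10^11 m
rₚvₚ = rₐvₐ  ⇒  vₚ/vₐ = rₐ/rₚ
vₚ/vₐ = (1.115 × 10^11) / (2.002 × 10^10) = 5.56943

Final answer: vₚ/vₐ = 5.569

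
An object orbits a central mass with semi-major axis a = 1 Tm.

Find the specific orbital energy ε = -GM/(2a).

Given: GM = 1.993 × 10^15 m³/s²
a = 1 Tm = 1 × 10^12 m
GM = 1.993 × 10^15 m³/s²
2a = 2 × 10^12 m
ε = −GM/(2a) = -996.5 J/kg ≈ -996.5 J/kg

Final answer: -996.5 J/kg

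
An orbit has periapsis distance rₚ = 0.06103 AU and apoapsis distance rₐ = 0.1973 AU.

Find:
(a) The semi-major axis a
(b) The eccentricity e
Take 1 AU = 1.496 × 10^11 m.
rₚ = 0.06103 AU = 9.13009 × 10^9 m
rₐ = 0.1973 AU = 2.95161 × 10^10 m
(a) a = (rₚ + rₐ)/2 = 1.93231 × 10^10 m ≈ 0.1292 AU
(b) e = (rₐ − rₚ)/(rₐ + rₚ) = (2.0386 × 10^10) / (3.86462 × 10^10) = 0.527504

Final answer:
(a) a = 0.1292 AU
(b) e = 0.5275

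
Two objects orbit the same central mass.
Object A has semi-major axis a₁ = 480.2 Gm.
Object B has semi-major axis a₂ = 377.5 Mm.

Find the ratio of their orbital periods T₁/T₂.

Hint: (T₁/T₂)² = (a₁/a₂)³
a₁ = 480.2 Gm = 4.802 × 10^11 m
a₂ = 377.5 Mm = 3.775 × 10^8 m
a₁/a₂ = 1272.05
T₁/T₂ = (a₁/a₂)^(3/2) = (1272.05)^1.5 = 45368.9

Final answer: T₁/T₂ = 4.537 × 10^4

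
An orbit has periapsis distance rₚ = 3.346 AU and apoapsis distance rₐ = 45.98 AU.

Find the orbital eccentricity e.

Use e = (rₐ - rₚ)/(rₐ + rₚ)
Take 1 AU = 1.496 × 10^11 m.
rₚ = 3.346 AU = 5.00562 × 10^11 m
rₐ = 45.98 AU = 6.87861 × 10^12 m
rₐ − rₚ = 6.37805 × 10^12 m
rₐ + rₚ = 7.37917 × 10^12 m
e = (rₐ − rₚ)/(rₐ + rₚ) = 0.864331

Final answer: e = 0.8643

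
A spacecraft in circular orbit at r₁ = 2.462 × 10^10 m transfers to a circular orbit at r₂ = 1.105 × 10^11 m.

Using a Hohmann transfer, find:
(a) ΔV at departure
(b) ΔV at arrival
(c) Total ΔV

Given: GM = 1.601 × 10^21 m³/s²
r₁ = 2.462 × 10^10 m
r₂ = 1.105 × 10^11 m
GM = 1.601 × 10^21 m³/s²
Transfer ellipse: a_t = (r₁ + r₂)/2 = 6.756 × 10^10 m
Circular speed at r₁: v₁ = √(GM/r₁) = 255007 m/s
Transfer speed at r₁ (periapsis): v₁ₜ = √(GM(2/r₁ − 1/a_t)) = 326128 m/s
(a) ΔV₁ = v₁ₜ − v₁ = 71121.2 m/s ≈ 71.12 km/s
Circular speed at r₂: v₂ = √(GM/r₂) = 120369 m/s
Transfer speed at r₂ (apoapsis): v₂ₜ = √(GM(2/r₂ − 1/a_t)) = 72663.1 m/s
(b) ΔV₂ = v₂ − v₂ₜ = 47705.9 m/s ≈ 47.71 km/s
(c) ΔV_total = ΔV₁ + ΔV₂ = 118827 m/s ≈ 118.8 km/s

Final answer:
(a) ΔV₁ = 71.12 km/s
(b) ΔV₂ = 47.71 km/s
(c) ΔV_total = 118.8 km/s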